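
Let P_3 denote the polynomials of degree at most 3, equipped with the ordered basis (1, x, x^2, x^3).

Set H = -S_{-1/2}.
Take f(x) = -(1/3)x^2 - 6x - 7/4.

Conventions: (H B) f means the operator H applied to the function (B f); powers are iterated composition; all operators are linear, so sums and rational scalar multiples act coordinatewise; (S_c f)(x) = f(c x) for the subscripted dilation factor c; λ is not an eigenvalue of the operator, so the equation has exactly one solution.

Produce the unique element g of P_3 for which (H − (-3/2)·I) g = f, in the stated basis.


the result is g(x) = -(4/15)x^2 - 3x - 7/2

write g with unknown coordinates in the stated basis and equate coefficients in (H − (-3/2)·I) g = f
solving from the highest basis element down gives g = -(4/15)x^2 - 3x - 7/2
check: H g = (1/15)x^2 - (3/2)x + 7/2
so H g − (-3/2)·g = -(1/3)x^2 - 6x - 7/4 = f ✓


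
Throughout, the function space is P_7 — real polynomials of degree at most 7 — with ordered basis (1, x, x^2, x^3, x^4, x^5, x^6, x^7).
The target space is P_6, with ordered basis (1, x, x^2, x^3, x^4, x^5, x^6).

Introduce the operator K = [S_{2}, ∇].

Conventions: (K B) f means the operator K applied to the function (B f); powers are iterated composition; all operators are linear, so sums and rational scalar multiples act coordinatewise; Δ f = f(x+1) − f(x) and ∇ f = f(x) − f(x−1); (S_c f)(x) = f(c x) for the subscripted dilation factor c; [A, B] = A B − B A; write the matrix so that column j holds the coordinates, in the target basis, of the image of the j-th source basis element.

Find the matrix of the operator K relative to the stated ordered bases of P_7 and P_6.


the matrix is [[0, -1, 3, -7, 15, -31, 63, -127]; [0, 0, -4, 18, -56, 150, -372, 882]; [0, 0, 0, -12, 72, -280, 900, -2604]; [0, 0, 0, 0, -32, 240, -1120, 4200]; [0, 0, 0, 0, 0, -80, 720, -3920]; [0, 0, 0, 0, 0, 0, -192, 2016]; [0, 0, 0, 0, 0, 0, 0, -448]] (rows listed top to bottom)

image of 1: 0
image of x: -1
image of x^2: -4x + 3
image of x^3: -12x^2 + 18x - 7
image of x^4: -32x^3 + 72x^2 - 56x + 15
image of x^5: -80x^4 + 240x^3 - 280x^2 + 150x - 31
image of x^6: -192x^5 + 720x^4 - 1120x^3 + 900x^2 - 372x + 63
image of x^7: -448x^6 + 2016x^5 - 3920x^4 + 4200x^3 - 2604x^2 + 882x - 127
each image's coordinates form column j of the matrix


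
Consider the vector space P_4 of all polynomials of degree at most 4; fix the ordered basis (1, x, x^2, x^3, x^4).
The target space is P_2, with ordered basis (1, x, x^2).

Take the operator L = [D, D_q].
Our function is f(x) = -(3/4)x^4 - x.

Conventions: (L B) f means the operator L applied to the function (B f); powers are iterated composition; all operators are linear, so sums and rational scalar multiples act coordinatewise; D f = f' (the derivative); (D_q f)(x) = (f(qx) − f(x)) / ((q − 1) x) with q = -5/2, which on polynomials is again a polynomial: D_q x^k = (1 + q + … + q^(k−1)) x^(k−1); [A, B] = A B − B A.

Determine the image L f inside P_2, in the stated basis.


the result is g(x) = (1239/32)x^2

D_q f = (261/32)x^3 - 1
D D_q f = (783/32)x^2
D f = -3x^3 - 1
D_q D f = -(57/4)x^2
[D, D_q] f = (1239/32)x^2


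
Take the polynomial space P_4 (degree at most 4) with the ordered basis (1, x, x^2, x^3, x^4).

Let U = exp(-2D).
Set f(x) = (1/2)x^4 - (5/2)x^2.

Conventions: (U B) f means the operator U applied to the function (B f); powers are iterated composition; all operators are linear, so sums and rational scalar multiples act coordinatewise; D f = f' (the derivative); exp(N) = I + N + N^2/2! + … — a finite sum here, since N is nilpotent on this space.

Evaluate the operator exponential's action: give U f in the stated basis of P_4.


the result is g(x) = (1/2)x^4 - 4x^3 + (19/2)x^2 - 6x - 2

order-1 term: -4x^3 + 10x
order-2 term: 12x^2 - 10
order-3 term: -16x
order-4 term: 8
the series for exp(-2D) f terminates at order 4
exp(-2D) f = (1/2)x^4 - 4x^3 + (19/2)x^2 - 6x - 2


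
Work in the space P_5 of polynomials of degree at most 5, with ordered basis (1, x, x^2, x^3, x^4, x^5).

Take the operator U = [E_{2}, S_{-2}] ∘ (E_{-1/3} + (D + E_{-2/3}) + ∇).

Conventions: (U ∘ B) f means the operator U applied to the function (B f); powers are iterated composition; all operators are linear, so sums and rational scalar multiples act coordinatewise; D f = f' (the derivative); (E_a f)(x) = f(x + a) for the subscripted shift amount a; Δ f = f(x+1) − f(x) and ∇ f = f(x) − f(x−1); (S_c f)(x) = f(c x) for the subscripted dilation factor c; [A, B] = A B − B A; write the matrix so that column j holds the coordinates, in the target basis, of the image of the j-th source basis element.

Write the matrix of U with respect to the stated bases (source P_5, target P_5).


the matrix is [[0, -12, 12, -100, 144, -13184/27]; [0, 0, 48, -72, 800, -1440]; [0, 0, 0, -144, 288, -4000]; [0, 0, 0, 0, 384, -960]; [0, 0, 0, 0, 0, -960]; [0, 0, 0, 0, 0, 0]] (rows listed top to bottom)

image of 1: 0
image of x: -12
image of x^2: 48x + 12
image of x^3: -144x^2 - 72x - 100
image of x^4: 384x^3 + 288x^2 + 800x + 144
image of x^5: -960x^4 - 960x^3 - 4000x^2 - 1440x - 13184/27
each image's coordinates form column j of the matrix


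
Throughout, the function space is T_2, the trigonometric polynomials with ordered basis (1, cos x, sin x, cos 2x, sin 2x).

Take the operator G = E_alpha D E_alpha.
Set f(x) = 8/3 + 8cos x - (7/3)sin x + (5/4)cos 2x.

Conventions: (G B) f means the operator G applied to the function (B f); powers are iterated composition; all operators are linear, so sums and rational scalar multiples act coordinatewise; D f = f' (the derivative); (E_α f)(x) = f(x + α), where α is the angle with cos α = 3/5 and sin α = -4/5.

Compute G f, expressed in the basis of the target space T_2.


the image equals g(x) = (25/3)cos x - (168/125)cos 2x + (527/250)sin 2x

E_alpha f = 8/3 + (20/3)cos x + 5sin x - (7/20)cos 2x + (6/5)sin 2x
D E_alpha f = 5cos x - (20/3)sin x + (12/5)cos 2x + (7/10)sin 2x
E_alpha D E_alpha f = (25/3)cos x - (168/125)cos 2x + (527/250)sin 2x


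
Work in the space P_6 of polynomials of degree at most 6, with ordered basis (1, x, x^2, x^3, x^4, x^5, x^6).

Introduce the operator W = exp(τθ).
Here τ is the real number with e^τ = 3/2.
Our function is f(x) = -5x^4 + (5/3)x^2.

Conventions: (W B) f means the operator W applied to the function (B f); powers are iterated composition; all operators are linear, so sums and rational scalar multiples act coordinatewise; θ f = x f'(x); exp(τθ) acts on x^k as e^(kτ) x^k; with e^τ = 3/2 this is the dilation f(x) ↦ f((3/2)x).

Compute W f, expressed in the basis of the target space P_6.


exp(τθ) x^k = e^(kτ) x^k; with e^τ = 3/2 this sends x^k to (3/2)^k x^k
x^2 ↦ 9/4 x^2
x^4 ↦ 81/16 x^4
applying this coordinatewise to f: exp(τθ) f = -(405/16)x^4 + (15/4)x^2

the result is g(x) = -(405/16)x^4 + (15/4)x^2


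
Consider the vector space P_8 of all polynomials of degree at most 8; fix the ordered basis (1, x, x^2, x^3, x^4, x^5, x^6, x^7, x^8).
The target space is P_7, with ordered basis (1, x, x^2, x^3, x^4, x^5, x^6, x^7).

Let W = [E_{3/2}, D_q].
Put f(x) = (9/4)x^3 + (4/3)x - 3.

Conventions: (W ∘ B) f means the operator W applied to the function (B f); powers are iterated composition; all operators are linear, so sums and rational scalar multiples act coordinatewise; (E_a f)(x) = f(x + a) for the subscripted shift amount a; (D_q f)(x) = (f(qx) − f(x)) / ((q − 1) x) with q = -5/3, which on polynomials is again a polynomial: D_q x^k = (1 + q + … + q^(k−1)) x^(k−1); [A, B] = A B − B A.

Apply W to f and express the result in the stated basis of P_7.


g(x) = 21x - 9/2

D_q f = (19/4)x^2 + 4/3
E_{3/2} D_q f = (19/4)x^2 + (57/4)x + 577/48
E_{3/2} f = (9/4)x^3 + (81/8)x^2 + (793/48)x + 211/32
D_q E_{3/2} f = (19/4)x^2 - (27/4)x + 793/48
[E_{3/2}, D_q] f = 21x - 9/2


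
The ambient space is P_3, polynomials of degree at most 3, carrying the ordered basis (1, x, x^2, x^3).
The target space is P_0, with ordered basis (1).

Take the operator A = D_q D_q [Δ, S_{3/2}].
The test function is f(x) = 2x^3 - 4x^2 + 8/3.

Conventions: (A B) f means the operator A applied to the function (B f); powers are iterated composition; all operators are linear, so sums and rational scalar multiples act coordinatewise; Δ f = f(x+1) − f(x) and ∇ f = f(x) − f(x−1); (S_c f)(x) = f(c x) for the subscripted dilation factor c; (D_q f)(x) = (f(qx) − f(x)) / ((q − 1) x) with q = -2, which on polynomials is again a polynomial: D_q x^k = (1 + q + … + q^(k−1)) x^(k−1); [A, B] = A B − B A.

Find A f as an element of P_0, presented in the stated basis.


S_{3/2} f = (27/4)x^3 - 9x^2 + 8/3
Δ S_{3/2} f = (81/4)x^2 + (9/4)x - 9/4
Δ f = 6x^2 - 2x - 2
S_{3/2} Δ f = (27/2)x^2 - 3x - 2
[Δ, S_{3/2}] f = (27/4)x^2 + (21/4)x - 1/4
D_q [Δ, S_{3/2}] f = -(27/4)x + 21/4
D_q D_q [Δ, S_{3/2}] f = -27/4

the image equals g(x) = -27/4


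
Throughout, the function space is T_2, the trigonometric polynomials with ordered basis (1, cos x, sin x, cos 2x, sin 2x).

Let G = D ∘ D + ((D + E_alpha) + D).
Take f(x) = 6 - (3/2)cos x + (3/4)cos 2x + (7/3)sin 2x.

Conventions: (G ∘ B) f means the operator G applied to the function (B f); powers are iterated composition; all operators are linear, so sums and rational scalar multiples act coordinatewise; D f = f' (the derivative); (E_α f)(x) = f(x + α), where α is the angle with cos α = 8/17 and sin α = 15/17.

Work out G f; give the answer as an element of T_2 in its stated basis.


g(x) = 6 + (27/34)cos x + (147/34)sin x + (27235/3468)cos 2x - (4120/289)sin 2x

D f = (3/2)sin x + (14/3)cos 2x - (3/2)sin 2x
D D f = (3/2)cos x - 3cos 2x - (28/3)sin 2x
D f = (3/2)sin x + (14/3)cos 2x - (3/2)sin 2x
E_alpha f = 6 - (12/17)cos x + (45/34)sin x + (1757/1156)cos 2x - (1667/867)sin 2x
(D + E_alpha) f = 6 - (12/17)cos x + (48/17)sin x + (21455/3468)cos 2x - (5935/1734)sin 2x
D f = (3/2)sin x + (14/3)cos 2x - (3/2)sin 2x
((D + E_alpha) + D) f = 6 - (12/17)cos x + (147/34)sin x + (37639/3468)cos 2x - (4268/867)sin 2x
(D ∘ D + ((D + E_alpha) + D)) f = 6 + (27/34)cos x + (147/34)sin x + (27235/3468)cos 2x - (4120/289)sin 2x


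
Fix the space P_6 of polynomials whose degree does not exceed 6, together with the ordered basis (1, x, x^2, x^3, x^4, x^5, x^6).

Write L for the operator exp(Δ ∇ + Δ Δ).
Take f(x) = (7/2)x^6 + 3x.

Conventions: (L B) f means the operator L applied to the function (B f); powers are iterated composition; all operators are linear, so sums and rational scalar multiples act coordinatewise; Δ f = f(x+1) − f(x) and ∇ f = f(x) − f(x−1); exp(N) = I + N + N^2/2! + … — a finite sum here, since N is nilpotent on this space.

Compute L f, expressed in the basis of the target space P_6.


g(x) = (7/2)x^6 + 210x^4 + 420x^3 + 3360x^2 + 5673x + 8204

order-1 term: 210x^4 + 420x^3 + 840x^2 + 630x + 224
order-2 term: 2520x^2 + 5040x + 4620
order-3 term: 3360
the series for exp(Δ ∇ + Δ Δ) f terminates at order 3
exp(Δ ∇ + Δ Δ) f = (7/2)x^6 + 210x^4 + 420x^3 + 3360x^2 + 5673x + 8204


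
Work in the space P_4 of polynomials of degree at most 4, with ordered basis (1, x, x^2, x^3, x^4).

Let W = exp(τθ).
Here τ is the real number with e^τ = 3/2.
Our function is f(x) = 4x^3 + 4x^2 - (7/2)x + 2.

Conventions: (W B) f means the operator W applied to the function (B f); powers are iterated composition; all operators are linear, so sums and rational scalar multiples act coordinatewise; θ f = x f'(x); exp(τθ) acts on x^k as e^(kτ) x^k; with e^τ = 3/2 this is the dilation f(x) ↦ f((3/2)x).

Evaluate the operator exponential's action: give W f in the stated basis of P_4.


exp(τθ) x^k = e^(kτ) x^k; with e^τ = 3/2 this sends x^k to (3/2)^k x^k
x ↦ 3/2 x
x^2 ↦ 9/4 x^2
x^3 ↦ 27/8 x^3
applying this coordinatewise to f: exp(τθ) f = (27/2)x^3 + 9x^2 - (21/4)x + 2

the result is g(x) = (27/2)x^3 + 9x^2 - (21/4)x + 2


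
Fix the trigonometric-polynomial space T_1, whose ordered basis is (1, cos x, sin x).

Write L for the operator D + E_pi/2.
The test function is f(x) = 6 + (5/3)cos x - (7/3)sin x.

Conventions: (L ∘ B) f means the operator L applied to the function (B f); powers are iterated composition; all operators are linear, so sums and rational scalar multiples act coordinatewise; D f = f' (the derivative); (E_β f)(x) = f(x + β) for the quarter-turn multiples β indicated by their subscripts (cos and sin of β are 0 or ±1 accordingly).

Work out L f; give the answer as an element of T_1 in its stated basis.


D f = -(7/3)cos x - (5/3)sin x
E_pi/2 f = 6 - (7/3)cos x - (5/3)sin x
(D + E_pi/2) f = 6 - (14/3)cos x - (10/3)sin x

the result is g(x) = 6 - (14/3)cos x - (10/3)sin x


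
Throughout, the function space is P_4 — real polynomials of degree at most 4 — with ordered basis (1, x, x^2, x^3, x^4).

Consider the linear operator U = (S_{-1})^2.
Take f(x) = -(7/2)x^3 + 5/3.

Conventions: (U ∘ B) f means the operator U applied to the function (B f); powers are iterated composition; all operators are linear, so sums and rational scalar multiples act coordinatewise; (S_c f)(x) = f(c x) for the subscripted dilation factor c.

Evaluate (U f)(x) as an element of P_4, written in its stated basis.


S_{-1} f = (7/2)x^3 + 5/3
S_{-1} S_{-1} f = -(7/2)x^3 + 5/3

g(x) = -(7/2)x^3 + 5/3


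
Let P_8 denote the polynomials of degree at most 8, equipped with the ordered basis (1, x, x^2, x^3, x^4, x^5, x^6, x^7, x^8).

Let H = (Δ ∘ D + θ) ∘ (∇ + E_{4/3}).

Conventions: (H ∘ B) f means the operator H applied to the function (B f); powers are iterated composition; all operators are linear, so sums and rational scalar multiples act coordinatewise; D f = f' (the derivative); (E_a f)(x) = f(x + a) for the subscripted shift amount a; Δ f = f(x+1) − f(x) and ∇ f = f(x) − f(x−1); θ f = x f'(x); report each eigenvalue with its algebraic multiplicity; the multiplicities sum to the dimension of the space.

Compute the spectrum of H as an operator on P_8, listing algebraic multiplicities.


λ = 0 (multiplicity 1), λ = 1 (multiplicity 1), λ = 2 (multiplicity 1), λ = 3 (multiplicity 1), λ = 4 (multiplicity 1), λ = 5 (multiplicity 1), λ = 6 (multiplicity 1), λ = 7 (multiplicity 1), λ = 8 (multiplicity 1)

image of 1: 0
image of x: x
image of x^2: 2x^2 + (14/3)x + 2
image of x^3: 3x^3 + 14x^2 + (25/3)x + 17
image of x^4: 4x^4 + 28x^3 + (64/3)x^2 + (2200/27)x + 124/3
image of x^5: 5x^5 + (140/3)x^4 + (130/3)x^3 + (6410/27)x^2 + (17615/81)x + 3845/27
image of x^6: 6x^6 + 70x^5 + (230/3)x^4 + (4880/9)x^3 + (18490/27)x^2 + (71744/81)x + 10522/27
image of x^7: 7x^7 + 98x^6 + (371/3)x^5 + (28805/27)x^4 + (45185/27)x^3 + (259973/81)x^2 + (2012227/729)x + 89453/81
image of x^8: 8x^8 + (392/3)x^7 + (560/3)x^6 + (51184/27)x^5 + (283360/81)x^4 + (716912/81)x^3 + (8143184/729)x^2 + (19470416/2187)x + 2152424/729
the matrix is upper triangular; its diagonal is (0, 1, 2, 3, 4, 5, 6, 7, 8)
for a triangular matrix the eigenvalues are the diagonal entries, with algebraic multiplicity their repetition count


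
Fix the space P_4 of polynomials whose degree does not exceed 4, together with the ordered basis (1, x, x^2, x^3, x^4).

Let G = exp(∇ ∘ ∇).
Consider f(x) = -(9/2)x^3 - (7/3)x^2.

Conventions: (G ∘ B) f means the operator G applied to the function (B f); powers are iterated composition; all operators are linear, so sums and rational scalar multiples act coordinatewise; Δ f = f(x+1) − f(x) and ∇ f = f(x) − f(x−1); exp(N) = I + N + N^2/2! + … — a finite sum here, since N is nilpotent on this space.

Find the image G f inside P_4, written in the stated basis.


g(x) = -(9/2)x^3 - (7/3)x^2 - 27x + 67/3

order-1 term: -27x + 67/3
the series for exp(∇ ∘ ∇) f terminates at order 1
exp(∇ ∘ ∇) f = -(9/2)x^3 - (7/3)x^2 - 27x + 67/3


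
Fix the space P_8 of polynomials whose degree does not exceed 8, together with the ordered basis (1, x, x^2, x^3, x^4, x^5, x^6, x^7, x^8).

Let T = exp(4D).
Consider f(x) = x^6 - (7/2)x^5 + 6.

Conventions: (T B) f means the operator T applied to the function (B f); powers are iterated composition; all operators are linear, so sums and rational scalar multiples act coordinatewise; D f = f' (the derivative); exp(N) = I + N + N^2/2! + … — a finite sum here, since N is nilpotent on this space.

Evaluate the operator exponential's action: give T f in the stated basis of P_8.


order-1 term: 24x^5 - 70x^4
order-2 term: 240x^4 - 560x^3
order-3 term: 1280x^3 - 2240x^2
order-4 term: 3840x^2 - 4480x
order-5 term: 6144x - 3584
order-6 term: 4096
the series for exp(4D) f terminates at order 6
exp(4D) f = x^6 + (41/2)x^5 + 170x^4 + 720x^3 + 1600x^2 + 1664x + 518

the result is g(x) = x^6 + (41/2)x^5 + 170x^4 + 720x^3 + 1600x^2 + 1664x + 518


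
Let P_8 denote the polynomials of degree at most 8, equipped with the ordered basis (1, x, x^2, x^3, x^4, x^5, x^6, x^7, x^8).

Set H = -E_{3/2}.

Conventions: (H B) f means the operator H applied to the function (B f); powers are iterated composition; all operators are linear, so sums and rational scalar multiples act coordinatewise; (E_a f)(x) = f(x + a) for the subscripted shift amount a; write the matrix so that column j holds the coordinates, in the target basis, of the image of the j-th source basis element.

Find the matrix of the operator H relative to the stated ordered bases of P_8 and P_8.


the matrix is [[-1, -3/2, -9/4, -27/8, -81/16, -243/32, -729/64, -2187/128, -6561/256]; [0, -1, -3, -27/4, -27/2, -405/16, -729/16, -5103/64, -2187/16]; [0, 0, -1, -9/2, -27/2, -135/4, -1215/16, -5103/32, -5103/16]; [0, 0, 0, -1, -6, -45/2, -135/2, -2835/16, -1701/4]; [0, 0, 0, 0, -1, -15/2, -135/4, -945/8, -2835/8]; [0, 0, 0, 0, 0, -1, -9, -189/4, -189]; [0, 0, 0, 0, 0, 0, -1, -21/2, -63]; [0, 0, 0, 0, 0, 0, 0, -1, -12]; [0, 0, 0, 0, 0, 0, 0, 0, -1]] (rows listed top to bottom)

image of 1: -1
image of x: -x - 3/2
image of x^2: -x^2 - 3x - 9/4
image of x^3: -x^3 - (9/2)x^2 - (27/4)x - 27/8
image of x^4: -x^4 - 6x^3 - (27/2)x^2 - (27/2)x - 81/16
image of x^5: -x^5 - (15/2)x^4 - (45/2)x^3 - (135/4)x^2 - (405/16)x - 243/32
image of x^6: -x^6 - 9x^5 - (135/4)x^4 - (135/2)x^3 - (1215/16)x^2 - (729/16)x - 729/64
image of x^7: -x^7 - (21/2)x^6 - (189/4)x^5 - (945/8)x^4 - (2835/16)x^3 - (5103/32)x^2 - (5103/64)x - 2187/128
image of x^8: -x^8 - 12x^7 - 63x^6 - 189x^5 - (2835/8)x^4 - (1701/4)x^3 - (5103/16)x^2 - (2187/16)x - 6561/256
each image's coordinates form column j of the matrix


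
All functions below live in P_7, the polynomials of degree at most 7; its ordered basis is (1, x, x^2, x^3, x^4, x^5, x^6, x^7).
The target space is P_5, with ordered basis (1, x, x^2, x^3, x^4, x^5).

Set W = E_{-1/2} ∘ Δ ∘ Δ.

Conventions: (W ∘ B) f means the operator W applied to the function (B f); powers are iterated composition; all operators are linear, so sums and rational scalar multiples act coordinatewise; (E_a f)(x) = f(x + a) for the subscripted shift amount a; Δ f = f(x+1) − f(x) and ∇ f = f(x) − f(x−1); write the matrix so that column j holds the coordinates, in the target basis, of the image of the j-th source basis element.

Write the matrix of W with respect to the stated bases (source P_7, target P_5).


image of 1: 0
image of x: 0
image of x^2: 2
image of x^3: 6x + 3
image of x^4: 12x^2 + 12x + 5
image of x^5: 20x^3 + 30x^2 + 25x + 15/2
image of x^6: 30x^4 + 60x^3 + 75x^2 + 45x + 91/8
image of x^7: 42x^5 + 105x^4 + 175x^3 + (315/2)x^2 + (637/8)x + 273/16
each image's coordinates form column j of the matrix

the matrix is [[0, 0, 2, 3, 5, 15/2, 91/8, 273/16]; [0, 0, 0, 6, 12, 25, 45, 637/8]; [0, 0, 0, 0, 12, 30, 75, 315/2]; [0, 0, 0, 0, 0, 20, 60, 175]; [0, 0, 0, 0, 0, 0, 30, 105]; [0, 0, 0, 0, 0, 0, 0, 42]] (rows listed top to bottom)


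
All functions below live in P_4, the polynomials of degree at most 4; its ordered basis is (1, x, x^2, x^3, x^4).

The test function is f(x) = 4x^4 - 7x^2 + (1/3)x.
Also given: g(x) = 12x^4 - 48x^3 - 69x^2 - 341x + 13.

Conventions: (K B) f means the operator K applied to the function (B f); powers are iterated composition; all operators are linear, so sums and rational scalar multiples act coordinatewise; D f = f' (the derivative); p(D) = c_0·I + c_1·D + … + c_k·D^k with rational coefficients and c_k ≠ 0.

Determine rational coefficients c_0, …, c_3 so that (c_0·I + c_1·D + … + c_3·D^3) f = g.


D^0 f = 4x^4 - 7x^2 + (1/3)x
D^1 f = 16x^3 - 14x + 1/3
D^2 f = 48x^2 - 14
D^3 f = 96x
matching coefficients of g against c_0 f + c_1 Df + … from the top degree down determines the c_i
solution: c_0 = 3, c_1 = -3, c_2 = -1, c_3 = -4

c_0 = 3, c_1 = -3, c_2 = -1, c_3 = -4


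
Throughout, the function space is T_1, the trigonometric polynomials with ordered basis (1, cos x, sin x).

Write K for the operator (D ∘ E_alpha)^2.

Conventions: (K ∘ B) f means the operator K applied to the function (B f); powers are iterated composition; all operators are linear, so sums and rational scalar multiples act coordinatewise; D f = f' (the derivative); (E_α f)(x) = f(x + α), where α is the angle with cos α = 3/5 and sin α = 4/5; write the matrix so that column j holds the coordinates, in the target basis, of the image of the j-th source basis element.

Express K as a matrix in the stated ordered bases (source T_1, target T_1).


image of 1: 0
image of cos x: (7/25)cos x + (24/25)sin x
image of sin x: -(24/25)cos x + (7/25)sin x
each image's coordinates form column j of the matrix

the matrix is [[0, 0, 0]; [0, 7/25, -24/25]; [0, 24/25, 7/25]] (rows listed top to bottom)


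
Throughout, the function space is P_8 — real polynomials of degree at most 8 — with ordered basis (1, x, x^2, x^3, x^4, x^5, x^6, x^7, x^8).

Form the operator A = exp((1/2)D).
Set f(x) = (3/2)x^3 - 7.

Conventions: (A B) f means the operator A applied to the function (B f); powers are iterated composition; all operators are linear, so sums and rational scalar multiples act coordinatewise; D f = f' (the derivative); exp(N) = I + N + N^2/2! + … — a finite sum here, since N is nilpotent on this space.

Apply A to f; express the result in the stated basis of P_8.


order-1 term: (9/4)x^2
order-2 term: (9/8)x
order-3 term: 3/16
the series for exp((1/2)D) f terminates at order 3
exp((1/2)D) f = (3/2)x^3 + (9/4)x^2 + (9/8)x - 109/16

the image equals g(x) = (3/2)x^3 + (9/4)x^2 + (9/8)x - 109/16


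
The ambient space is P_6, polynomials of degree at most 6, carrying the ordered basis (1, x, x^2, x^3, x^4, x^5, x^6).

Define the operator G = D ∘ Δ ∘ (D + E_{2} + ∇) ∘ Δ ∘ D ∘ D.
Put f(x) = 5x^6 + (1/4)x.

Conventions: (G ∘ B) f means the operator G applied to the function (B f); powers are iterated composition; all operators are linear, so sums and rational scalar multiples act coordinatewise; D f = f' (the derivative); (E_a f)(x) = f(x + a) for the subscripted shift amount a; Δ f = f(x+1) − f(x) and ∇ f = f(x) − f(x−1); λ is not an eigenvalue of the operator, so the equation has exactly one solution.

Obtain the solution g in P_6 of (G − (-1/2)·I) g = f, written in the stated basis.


write g with unknown coordinates in the stated basis and equate coefficients in (G − (-1/2)·I) g = f
solving from the highest basis element down gives g = 10x^6 - (28799/2)x - 72000
check: G g = 7200x + 36000
so G g − (-1/2)·g = 5x^6 + (1/4)x = f ✓

the image equals g(x) = 10x^6 - (28799/2)x - 72000


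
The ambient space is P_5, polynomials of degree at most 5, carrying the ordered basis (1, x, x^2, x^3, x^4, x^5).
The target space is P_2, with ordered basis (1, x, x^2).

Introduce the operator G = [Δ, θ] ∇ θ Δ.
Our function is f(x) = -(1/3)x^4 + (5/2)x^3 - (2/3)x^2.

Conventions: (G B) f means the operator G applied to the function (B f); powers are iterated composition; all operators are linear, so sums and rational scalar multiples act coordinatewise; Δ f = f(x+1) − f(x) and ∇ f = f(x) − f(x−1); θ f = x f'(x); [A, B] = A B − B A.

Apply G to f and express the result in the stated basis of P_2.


g(x) = -24x + 10

Δ f = -(4/3)x^3 + (11/2)x^2 + (29/6)x + 3/2
θ Δ f = -4x^3 + 11x^2 + (29/6)x
∇ (θ Δ) f = -12x^2 + 34x - 61/6
θ ∇ (θ Δ) f = -24x^2 + 34x
Δ θ ∇ (θ Δ) f = -48x + 10
Δ ∇ (θ Δ) f = -24x + 22
θ Δ ∇ (θ Δ) f = -24x
[Δ, θ] ∇ (θ Δ) f = -24x + 10


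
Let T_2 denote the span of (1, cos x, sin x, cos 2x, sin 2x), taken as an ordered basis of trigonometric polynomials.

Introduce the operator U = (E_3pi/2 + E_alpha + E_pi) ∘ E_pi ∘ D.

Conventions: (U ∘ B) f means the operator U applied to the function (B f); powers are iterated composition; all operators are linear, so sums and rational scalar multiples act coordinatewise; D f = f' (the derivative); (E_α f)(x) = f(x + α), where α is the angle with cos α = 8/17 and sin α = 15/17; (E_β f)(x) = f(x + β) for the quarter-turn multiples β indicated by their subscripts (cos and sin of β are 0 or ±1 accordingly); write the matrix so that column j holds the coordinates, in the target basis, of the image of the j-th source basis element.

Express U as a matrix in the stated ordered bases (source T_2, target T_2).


the matrix is [[0, 0, 0, 0, 0]; [0, -2/17, 9/17, 0, 0]; [0, -9/17, -2/17, 0, 0]; [0, 0, 0, -480/289, -322/289]; [0, 0, 0, 322/289, -480/289]] (rows listed top to bottom)

image of 1: 0
image of cos x: -(2/17)cos x - (9/17)sin x
image of sin x: (9/17)cos x - (2/17)sin x
image of cos 2x: -(480/289)cos 2x + (322/289)sin 2x
image of sin 2x: -(322/289)cos 2x - (480/289)sin 2x
each image's coordinates form column j of the matrix


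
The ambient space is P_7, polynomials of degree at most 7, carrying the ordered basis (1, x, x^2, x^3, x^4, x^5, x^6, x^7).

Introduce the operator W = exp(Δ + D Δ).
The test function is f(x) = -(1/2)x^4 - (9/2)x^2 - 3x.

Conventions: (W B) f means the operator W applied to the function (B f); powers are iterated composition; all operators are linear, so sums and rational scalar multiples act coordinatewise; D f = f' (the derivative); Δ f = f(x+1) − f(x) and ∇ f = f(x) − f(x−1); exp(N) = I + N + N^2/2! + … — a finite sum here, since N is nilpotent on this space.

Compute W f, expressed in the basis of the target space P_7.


order-1 term: -2x^3 - 9x^2 - 17x - 19
order-2 term: -3x^2 - 18x - 26
order-3 term: -2x - 9
order-4 term: -1/2
the series for exp(Δ + D Δ) f terminates at order 4
exp(Δ + D Δ) f = -(1/2)x^4 - 2x^3 - (33/2)x^2 - 40x - 109/2

the image equals g(x) = -(1/2)x^4 - 2x^3 - (33/2)x^2 - 40x - 109/2


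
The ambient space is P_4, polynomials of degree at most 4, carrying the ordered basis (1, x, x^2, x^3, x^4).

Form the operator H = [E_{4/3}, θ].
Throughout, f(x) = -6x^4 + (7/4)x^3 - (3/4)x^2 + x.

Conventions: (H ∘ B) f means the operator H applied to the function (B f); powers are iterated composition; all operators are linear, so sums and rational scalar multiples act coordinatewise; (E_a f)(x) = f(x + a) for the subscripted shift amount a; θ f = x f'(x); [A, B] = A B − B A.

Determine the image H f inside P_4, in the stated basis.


g(x) = -32x^3 - 121x^2 - 154x - 1748/27

θ f = -24x^4 + (21/4)x^3 - (3/2)x^2 + x
E_{4/3} θ f = -24x^4 - (491/4)x^3 - (473/2)x^2 - (1823/9)x - 1748/27
E_{4/3} f = -6x^4 - (121/4)x^3 - (231/4)x^2 - (437/9)x - 400/27
θ E_{4/3} f = -24x^4 - (363/4)x^3 - (231/2)x^2 - (437/9)x
[E_{4/3}, θ] f = -32x^3 - 121x^2 - 154x - 1748/27


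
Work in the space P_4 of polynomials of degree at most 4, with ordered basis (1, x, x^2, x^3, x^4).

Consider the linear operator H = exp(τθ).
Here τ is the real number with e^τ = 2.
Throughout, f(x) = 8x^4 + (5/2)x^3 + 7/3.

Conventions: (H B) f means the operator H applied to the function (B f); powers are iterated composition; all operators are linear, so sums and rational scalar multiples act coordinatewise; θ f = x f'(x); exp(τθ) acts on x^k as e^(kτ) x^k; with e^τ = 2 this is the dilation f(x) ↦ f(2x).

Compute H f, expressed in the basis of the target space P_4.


exp(τθ) x^k = e^(kτ) x^k; with e^τ = 2 this sends x^k to 2^k x^k
x^3 ↦ 8 x^3
x^4 ↦ 16 x^4
applying this coordinatewise to f: exp(τθ) f = 128x^4 + 20x^3 + 7/3

the result is g(x) = 128x^4 + 20x^3 + 7/3


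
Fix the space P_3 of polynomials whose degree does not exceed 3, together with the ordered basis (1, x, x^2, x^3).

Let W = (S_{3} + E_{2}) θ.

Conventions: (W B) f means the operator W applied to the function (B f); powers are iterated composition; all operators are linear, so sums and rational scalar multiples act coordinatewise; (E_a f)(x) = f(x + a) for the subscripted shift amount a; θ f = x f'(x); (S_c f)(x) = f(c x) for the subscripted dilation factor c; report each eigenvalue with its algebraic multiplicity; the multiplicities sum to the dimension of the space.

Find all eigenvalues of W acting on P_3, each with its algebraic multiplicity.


image of 1: 0
image of x: 4x + 2
image of x^2: 20x^2 + 8x + 8
image of x^3: 84x^3 + 18x^2 + 36x + 24
the matrix is upper triangular; its diagonal is (0, 4, 20, 84)
for a triangular matrix the eigenvalues are the diagonal entries, with algebraic multiplicity their repetition count

λ = 0 (multiplicity 1), λ = 4 (multiplicity 1), λ = 20 (multiplicity 1), λ = 84 (multiplicity 1)


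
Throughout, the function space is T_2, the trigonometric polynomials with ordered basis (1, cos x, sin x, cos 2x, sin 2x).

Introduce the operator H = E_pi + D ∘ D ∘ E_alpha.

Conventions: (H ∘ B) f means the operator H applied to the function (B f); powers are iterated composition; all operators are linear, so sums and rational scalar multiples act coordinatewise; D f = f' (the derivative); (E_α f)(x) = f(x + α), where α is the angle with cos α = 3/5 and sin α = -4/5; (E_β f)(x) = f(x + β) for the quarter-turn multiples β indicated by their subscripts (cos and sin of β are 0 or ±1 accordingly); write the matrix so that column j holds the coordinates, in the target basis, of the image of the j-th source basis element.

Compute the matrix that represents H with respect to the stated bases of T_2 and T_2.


image of 1: 1
image of cos x: -(8/5)cos x - (4/5)sin x
image of sin x: (4/5)cos x - (8/5)sin x
image of cos 2x: (53/25)cos 2x - (96/25)sin 2x
image of sin 2x: (96/25)cos 2x + (53/25)sin 2x
each image's coordinates form column j of the matrix

the matrix is [[1, 0, 0, 0, 0]; [0, -8/5, 4/5, 0, 0]; [0, -4/5, -8/5, 0, 0]; [0, 0, 0, 53/25, 96/25]; [0, 0, 0, -96/25, 53/25]] (rows listed top to bottom)


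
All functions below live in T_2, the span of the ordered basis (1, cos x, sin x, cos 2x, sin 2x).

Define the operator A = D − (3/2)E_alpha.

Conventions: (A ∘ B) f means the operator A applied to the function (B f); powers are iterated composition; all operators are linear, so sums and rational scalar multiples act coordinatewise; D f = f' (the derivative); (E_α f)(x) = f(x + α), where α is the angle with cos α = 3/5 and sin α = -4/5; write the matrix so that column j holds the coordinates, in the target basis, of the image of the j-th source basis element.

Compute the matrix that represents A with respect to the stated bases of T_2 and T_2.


image of 1: -3/2
image of cos x: -(9/10)cos x - (11/5)sin x
image of sin x: (11/5)cos x - (9/10)sin x
image of cos 2x: (21/50)cos 2x - (86/25)sin 2x
image of sin 2x: (86/25)cos 2x + (21/50)sin 2x
each image's coordinates form column j of the matrix

the matrix is [[-3/2, 0, 0, 0, 0]; [0, -9/10, 11/5, 0, 0]; [0, -11/5, -9/10, 0, 0]; [0, 0, 0, 21/50, 86/25]; [0, 0, 0, -86/25, 21/50]] (rows listed top to bottom)


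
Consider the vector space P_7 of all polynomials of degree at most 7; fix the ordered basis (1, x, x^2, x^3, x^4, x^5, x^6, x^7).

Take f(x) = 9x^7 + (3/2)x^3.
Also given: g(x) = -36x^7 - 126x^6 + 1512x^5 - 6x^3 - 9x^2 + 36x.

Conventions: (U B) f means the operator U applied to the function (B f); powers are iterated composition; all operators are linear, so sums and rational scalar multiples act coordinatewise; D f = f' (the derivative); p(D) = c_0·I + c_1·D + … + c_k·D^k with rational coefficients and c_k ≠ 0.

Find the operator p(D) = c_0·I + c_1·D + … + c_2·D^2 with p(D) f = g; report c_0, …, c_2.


D^0 f = 9x^7 + (3/2)x^3
D^1 f = 63x^6 + (9/2)x^2
D^2 f = 378x^5 + 9x
matching coefficients of g against c_0 f + c_1 Df + … from the top degree down determines the c_i
solution: c_0 = -4, c_1 = -2, c_2 = 4

c_0 = -4, c_1 = -2, c_2 = 4


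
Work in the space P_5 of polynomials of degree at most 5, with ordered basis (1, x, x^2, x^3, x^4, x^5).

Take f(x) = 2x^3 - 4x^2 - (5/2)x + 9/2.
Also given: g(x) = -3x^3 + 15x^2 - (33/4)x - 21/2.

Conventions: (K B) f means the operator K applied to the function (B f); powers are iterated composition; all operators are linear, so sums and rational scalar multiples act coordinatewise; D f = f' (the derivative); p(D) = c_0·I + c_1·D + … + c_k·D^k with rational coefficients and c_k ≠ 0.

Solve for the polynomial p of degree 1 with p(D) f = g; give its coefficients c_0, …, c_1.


p(D) = -(3/2)·I + (3/2)·D, i.e. c_0 = -3/2, c_1 = 3/2

D^0 f = 2x^3 - 4x^2 - (5/2)x + 9/2
D^1 f = 6x^2 - 8x - 5/2
matching coefficients of g against c_0 f + c_1 Df + … from the top degree down determines the c_i
solution: c_0 = -3/2, c_1 = 3/2


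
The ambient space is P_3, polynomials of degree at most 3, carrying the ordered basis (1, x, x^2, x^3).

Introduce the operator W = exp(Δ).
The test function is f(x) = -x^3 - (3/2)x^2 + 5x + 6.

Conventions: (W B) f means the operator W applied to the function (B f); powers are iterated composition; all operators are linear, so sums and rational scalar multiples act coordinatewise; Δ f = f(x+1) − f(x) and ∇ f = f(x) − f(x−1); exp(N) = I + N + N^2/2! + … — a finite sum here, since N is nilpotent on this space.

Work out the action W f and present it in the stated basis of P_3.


the result is g(x) = -x^3 - (9/2)x^2 - 4x + 3

order-1 term: -3x^2 - 6x + 5/2
order-2 term: -3x - 9/2
order-3 term: -1
the series for exp(Δ) f terminates at order 3
exp(Δ) f = -x^3 - (9/2)x^2 - 4x + 3


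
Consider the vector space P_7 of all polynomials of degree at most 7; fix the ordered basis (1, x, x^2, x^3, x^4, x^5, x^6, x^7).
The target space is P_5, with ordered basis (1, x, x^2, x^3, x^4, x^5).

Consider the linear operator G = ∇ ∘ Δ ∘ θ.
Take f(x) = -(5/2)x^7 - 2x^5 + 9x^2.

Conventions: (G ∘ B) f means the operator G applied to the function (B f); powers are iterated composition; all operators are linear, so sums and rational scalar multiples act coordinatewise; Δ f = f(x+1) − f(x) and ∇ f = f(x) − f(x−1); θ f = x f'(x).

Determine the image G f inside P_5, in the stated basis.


θ f = -(35/2)x^7 - 10x^5 + 18x^2
Δ θ f = -(245/2)x^6 - (735/2)x^5 - (1325/2)x^4 - (1425/2)x^3 - (935/2)x^2 - (273/2)x - 19/2
∇ Δ θ f = -735x^5 - 1425x^3 - 345x + 36

the image equals g(x) = -735x^5 - 1425x^3 - 345x + 36


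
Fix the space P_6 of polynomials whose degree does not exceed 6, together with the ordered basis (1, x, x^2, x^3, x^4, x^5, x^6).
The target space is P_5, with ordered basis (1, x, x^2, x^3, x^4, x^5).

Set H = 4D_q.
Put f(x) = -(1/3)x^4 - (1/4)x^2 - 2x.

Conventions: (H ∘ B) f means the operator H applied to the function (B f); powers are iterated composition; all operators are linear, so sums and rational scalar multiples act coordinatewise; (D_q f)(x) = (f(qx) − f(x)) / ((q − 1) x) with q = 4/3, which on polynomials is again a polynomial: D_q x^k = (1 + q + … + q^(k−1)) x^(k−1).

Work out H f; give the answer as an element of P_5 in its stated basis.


D_q f = -(175/81)x^3 - (7/12)x - 2
(4D_q) f = -(700/81)x^3 - (7/3)x - 8

g(x) = -(700/81)x^3 - (7/3)x - 8


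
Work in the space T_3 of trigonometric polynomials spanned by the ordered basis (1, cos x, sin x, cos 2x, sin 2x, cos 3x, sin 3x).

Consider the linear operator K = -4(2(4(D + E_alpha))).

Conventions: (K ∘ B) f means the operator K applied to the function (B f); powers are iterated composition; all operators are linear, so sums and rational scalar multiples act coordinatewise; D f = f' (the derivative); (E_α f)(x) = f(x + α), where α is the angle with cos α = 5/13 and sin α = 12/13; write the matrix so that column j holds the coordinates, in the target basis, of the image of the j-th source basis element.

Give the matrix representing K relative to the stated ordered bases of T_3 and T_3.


the matrix is [[-32, 0, 0, 0, 0, 0, 0]; [0, -160/13, -800/13, 0, 0, 0, 0]; [0, 800/13, -160/13, 0, 0, 0, 0]; [0, 0, 0, 3808/169, -14656/169, 0, 0]; [0, 0, 0, 14656/169, 3808/169, 0, 0]; [0, 0, 0, 0, 0, 65120/2197, -184416/2197]; [0, 0, 0, 0, 0, 184416/2197, 65120/2197]] (rows listed top to bottom)

image of 1: -32
image of cos x: -(160/13)cos x + (800/13)sin x
image of sin x: -(800/13)cos x - (160/13)sin x
image of cos 2x: (3808/169)cos 2x + (14656/169)sin 2x
image of sin 2x: -(14656/169)cos 2x + (3808/169)sin 2x
image of cos 3x: (65120/2197)cos 3x + (184416/2197)sin 3x
image of sin 3x: -(184416/2197)cos 3x + (65120/2197)sin 3x
each image's coordinates form column j of the matrix


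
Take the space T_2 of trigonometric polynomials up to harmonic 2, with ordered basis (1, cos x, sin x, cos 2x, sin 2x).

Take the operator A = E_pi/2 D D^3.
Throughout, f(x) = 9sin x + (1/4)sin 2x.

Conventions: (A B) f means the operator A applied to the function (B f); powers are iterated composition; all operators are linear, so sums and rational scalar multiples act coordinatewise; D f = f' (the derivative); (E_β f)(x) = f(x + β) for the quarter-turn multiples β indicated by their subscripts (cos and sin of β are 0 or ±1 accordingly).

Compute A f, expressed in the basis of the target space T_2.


D f = 9cos x + (1/2)cos 2x
D D f = -9sin x - sin 2x
D D D f = -9cos x - 2cos 2x
D D^3 f = 9sin x + 4sin 2x
E_pi/2 D D^3 f = 9cos x - 4sin 2x

the result is g(x) = 9cos x - 4sin 2x


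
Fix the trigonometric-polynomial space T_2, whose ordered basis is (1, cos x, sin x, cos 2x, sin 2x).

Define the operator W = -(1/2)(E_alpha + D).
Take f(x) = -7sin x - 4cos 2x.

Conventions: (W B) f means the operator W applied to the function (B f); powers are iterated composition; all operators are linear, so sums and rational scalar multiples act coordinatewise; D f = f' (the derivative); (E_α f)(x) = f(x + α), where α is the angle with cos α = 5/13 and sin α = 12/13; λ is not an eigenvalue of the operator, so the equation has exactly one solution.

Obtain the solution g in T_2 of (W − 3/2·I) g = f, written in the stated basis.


the image equals g(x) = -(350/197)cos x + (616/197)sin x + (776/533)cos 2x + (916/533)sin 2x

write g with unknown coordinates in the stated basis and equate coefficients in (W − 3/2·I) g = f
solving from the highest basis element down gives g = -(350/197)cos x + (616/197)sin x + (776/533)cos 2x + (916/533)sin 2x
check: W g = -(525/197)cos x - (455/197)sin x - (968/533)cos 2x + (1374/533)sin 2x
so W g − 3/2·g = -7sin x - 4cos 2x = f ✓


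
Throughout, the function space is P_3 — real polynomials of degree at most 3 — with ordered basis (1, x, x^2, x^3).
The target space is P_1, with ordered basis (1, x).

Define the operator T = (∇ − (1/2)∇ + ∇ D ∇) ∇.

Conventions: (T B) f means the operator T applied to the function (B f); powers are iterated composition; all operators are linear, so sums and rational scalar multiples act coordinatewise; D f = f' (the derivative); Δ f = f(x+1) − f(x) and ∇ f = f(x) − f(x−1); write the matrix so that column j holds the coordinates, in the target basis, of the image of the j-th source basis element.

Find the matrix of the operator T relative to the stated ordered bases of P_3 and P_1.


image of 1: 0
image of x: 0
image of x^2: 1
image of x^3: 3x - 3
each image's coordinates form column j of the matrix

the matrix is [[0, 0, 1, -3]; [0, 0, 0, 3]] (rows listed top to bottom)


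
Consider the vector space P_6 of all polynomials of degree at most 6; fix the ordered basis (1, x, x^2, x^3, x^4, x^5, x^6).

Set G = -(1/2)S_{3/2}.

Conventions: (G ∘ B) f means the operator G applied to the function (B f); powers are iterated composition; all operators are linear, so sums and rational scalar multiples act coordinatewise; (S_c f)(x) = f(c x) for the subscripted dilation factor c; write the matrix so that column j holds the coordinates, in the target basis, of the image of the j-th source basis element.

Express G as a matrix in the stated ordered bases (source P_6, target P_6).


the matrix is [[-1/2, 0, 0, 0, 0, 0, 0]; [0, -3/4, 0, 0, 0, 0, 0]; [0, 0, -9/8, 0, 0, 0, 0]; [0, 0, 0, -27/16, 0, 0, 0]; [0, 0, 0, 0, -81/32, 0, 0]; [0, 0, 0, 0, 0, -243/64, 0]; [0, 0, 0, 0, 0, 0, -729/128]] (rows listed top to bottom)

image of 1: -1/2
image of x: -(3/4)x
image of x^2: -(9/8)x^2
image of x^3: -(27/16)x^3
image of x^4: -(81/32)x^4
image of x^5: -(243/64)x^5
image of x^6: -(729/128)x^6
each image's coordinates form column j of the matrix
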